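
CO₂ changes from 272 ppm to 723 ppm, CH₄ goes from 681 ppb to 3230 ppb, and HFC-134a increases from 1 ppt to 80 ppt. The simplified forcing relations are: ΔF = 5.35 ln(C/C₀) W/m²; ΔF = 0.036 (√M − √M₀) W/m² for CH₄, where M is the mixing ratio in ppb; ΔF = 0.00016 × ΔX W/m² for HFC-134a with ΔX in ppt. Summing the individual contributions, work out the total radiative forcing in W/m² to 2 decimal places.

ΔF = 6.35 W/m²

CO₂: 5.35 × ln(723/272) = 5.35 × ln(2.65809) = 5.35 × 0.97761 = 5.2302 W/m².
CH₄: 0.036 × (√3230 − √681) = 0.036 × (56.8331 − 26.0960) = 0.036 × 30.7371 = 1.1065 W/m².
HFC-134a: ΔF = 0.00016 × (80 − 1) = 0.00016 × 79 = 0.0126 W/m².
Total ΔF = 5.2302 + 1.1065 + 0.0126 = 6.3493 W/m².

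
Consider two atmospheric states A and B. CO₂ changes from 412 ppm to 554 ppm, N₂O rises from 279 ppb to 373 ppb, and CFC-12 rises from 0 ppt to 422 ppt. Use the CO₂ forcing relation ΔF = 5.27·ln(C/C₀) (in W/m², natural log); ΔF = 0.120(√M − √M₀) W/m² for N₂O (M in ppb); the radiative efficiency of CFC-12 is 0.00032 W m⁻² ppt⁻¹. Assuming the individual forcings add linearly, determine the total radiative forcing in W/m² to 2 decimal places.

ΔF = 2.01 W/m²

CO₂: 5.27 × ln(554/412) = 5.27 × ln(1.34466) = 5.27 × 0.29614 = 1.5607 W/m².
N₂O: 0.120 × (√373 − √279) = 0.120 × (19.3132 − 16.7033) = 0.120 × 2.6099 = 0.3132 W/m².
CFC-12: ΔF = 0.00032 × (422 − 0) = 0.00032 × 422 = 0.1350 W/m².
Total ΔF = 1.5607 + 0.3132 + 0.1350 = 2.0089 W/m².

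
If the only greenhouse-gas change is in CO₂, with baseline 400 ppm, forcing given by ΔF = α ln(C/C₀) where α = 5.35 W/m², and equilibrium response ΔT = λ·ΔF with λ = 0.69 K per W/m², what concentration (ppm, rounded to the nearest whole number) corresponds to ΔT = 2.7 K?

Required forcing: ΔF = ΔT/λ = 2.7/0.69 = 3.9130 W/m².
Then ln(C/400) = ΔF/5.35 = 3.9130/5.35 = 0.73140.
So C = 400 × e^0.73140 = 400 × 2.07799 = 831.20 ppm.

C ≈ 831 ppm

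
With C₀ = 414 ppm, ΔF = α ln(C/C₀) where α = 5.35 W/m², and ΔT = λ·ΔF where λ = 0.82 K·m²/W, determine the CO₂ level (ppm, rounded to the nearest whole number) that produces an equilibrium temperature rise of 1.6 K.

Required forcing: ΔF = ΔT/λ = 1.6/0.82 = 1.9512 W/m².
Then ln(C/414) = ΔF/5.35 = 1.9512/5.35 = 0.36471.
So C = 414 × e^0.36471 = 414 × 1.44010 = 596.20 ppm.

C ≈ 596 ppm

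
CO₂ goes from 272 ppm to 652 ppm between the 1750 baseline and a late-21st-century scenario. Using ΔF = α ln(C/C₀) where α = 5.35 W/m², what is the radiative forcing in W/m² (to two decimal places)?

ΔF = 4.68 W/m²

CO₂: 5.35 × ln(652/272) = 5.35 × ln(2.39706) = 5.35 × 0.87424 = 4.6772 W/m².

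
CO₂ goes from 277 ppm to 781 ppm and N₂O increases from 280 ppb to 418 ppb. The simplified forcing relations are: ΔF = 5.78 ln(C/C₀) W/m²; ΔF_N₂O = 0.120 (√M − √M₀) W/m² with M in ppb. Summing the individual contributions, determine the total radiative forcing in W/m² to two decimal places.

CO₂: 5.78 × ln(781/277) = 5.78 × ln(2.81949) = 5.78 × 1.03656 = 5.9913 W/m².
N₂O: 0.120 × (√418 − √280) = 0.120 × (20.4450 − 16.7332) = 0.120 × 3.7118 = 0.4454 W/m².
Total ΔF = 5.9913 + 0.4454 = 6.4367 W/m².

ΔF = 6.44 W/m²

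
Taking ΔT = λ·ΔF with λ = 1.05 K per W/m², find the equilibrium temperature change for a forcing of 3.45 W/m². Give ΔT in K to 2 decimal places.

ΔT = 3.62 K

ΔT = λ ΔF = 1.05 × 3.45 = 3.6225 K.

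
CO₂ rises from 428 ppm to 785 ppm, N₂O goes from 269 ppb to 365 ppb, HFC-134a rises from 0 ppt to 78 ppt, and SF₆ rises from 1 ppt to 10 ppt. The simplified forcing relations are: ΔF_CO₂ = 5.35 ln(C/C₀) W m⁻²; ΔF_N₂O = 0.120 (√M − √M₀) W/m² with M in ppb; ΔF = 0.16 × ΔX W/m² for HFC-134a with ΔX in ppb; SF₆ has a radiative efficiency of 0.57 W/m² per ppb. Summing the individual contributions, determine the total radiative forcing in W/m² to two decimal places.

ΔF = 3.59 W/m²

CO₂: 5.35 × ln(785/428) = 5.35 × ln(1.83411) = 5.35 × 0.60656 = 3.2451 W/m².
N₂O: 0.120 × (√365 − √269) = 0.120 × (19.1050 − 16.4012) = 0.120 × 2.7038 = 0.3245 W/m².
HFC-134a: Δ = 78 − 0 = 78 ppt = 0.078 ppb; ΔF = 0.16 × 0.078 = 0.0125 W/m².
SF₆: Δ = 10 − 1 = 9 ppt = 0.009 ppb; ΔF = 0.57 × 0.009 = 0.0051 W/m².
Total ΔF = 3.2451 + 0.3245 + 0.0125 + 0.0051 = 3.5872 W/m².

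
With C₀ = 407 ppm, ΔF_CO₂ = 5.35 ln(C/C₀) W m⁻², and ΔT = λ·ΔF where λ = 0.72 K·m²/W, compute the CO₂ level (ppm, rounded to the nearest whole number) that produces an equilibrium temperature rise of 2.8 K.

C ≈ 842 ppm

Required forcing: ΔF = ΔT/λ = 2.8/0.72 = 3.8889 W/m².
Then ln(C/407) = ΔF/5.35 = 3.8889/5.35 = 0.72690.
So C = 407 × e^0.72690 = 407 × 2.06866 = 841.94 ppm.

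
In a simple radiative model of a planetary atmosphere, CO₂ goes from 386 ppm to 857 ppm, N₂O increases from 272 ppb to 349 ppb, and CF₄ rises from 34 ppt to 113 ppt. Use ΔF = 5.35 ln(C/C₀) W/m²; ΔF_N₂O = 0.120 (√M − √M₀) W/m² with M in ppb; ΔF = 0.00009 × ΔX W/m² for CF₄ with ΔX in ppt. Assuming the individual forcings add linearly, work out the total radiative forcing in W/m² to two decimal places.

ΔF = 4.54 W/m²

CO₂: 5.35 × ln(857/386) = 5.35 × ln(2.22021) = 5.35 × 0.79760 = 4.2672 W/m².
N₂O: 0.120 × (√349 − √272) = 0.120 × (18.6815 − 16.4924) = 0.120 × 2.1891 = 0.2627 W/m².
CF₄: ΔF = 0.00009 × (113 − 34) = 0.00009 × 79 = 0.0071 W/m².
Total ΔF = 4.2672 + 0.2627 + 0.0071 = 4.5370 W/m².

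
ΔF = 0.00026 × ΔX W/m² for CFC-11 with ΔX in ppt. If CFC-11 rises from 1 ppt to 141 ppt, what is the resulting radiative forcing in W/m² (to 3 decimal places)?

ΔF = 0.036 W/m²

CFC-11: ΔF = 0.00026 × (141 − 1) = 0.00026 × 140 = 0.0364 W/m².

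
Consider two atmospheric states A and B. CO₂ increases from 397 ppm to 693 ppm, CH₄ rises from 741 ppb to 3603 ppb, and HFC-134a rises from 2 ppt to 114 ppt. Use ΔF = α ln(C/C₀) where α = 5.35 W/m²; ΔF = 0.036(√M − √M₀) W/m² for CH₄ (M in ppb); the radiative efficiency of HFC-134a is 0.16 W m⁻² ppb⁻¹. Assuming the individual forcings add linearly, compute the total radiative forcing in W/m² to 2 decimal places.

ΔF = 4.18 W/m²

CO₂: 5.35 × ln(693/397) = 5.35 × ln(1.74559) = 5.35 × 0.55709 = 2.9804 W/m².
CH₄: 0.036 × (√3603 − √741) = 0.036 × (60.0250 − 27.2213) = 0.036 × 32.8037 = 1.1809 W/m².
HFC-134a: Δ = 114 − 2 = 112 ppt = 0.112 ppb; ΔF = 0.16 × 0.112 = 0.0179 W/m².
Total ΔF = 2.9804 + 1.1809 + 0.0179 = 4.1792 W/m².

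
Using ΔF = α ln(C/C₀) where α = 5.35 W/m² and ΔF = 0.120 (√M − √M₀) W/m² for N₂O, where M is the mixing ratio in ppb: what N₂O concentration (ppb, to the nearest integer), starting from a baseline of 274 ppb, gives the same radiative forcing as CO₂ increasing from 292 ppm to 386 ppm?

M ≈ 841 ppb

CO₂ forcing: 5.35 × ln(386/292) = 5.35 × 0.279084 = 1.49310 W/m².
Set 0.120(√M − √274) = 1.49310: √M = 1.49310/0.120 + √274 = 12.4425 + 16.5529 = 28.9954.
M = (28.9954)² = 840.73 ppb.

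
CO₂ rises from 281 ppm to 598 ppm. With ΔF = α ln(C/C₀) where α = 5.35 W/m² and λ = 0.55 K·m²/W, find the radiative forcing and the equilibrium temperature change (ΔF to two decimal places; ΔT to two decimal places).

CO₂: 5.35 × ln(598/281) = 5.35 × ln(2.12811) = 5.35 × 0.75523 = 4.0405 W/m².
ΔT = λ ΔF = 0.55 × 4.04 = 2.2220 K.

ΔF = 4.04 W/m²; ΔT = 2.22 K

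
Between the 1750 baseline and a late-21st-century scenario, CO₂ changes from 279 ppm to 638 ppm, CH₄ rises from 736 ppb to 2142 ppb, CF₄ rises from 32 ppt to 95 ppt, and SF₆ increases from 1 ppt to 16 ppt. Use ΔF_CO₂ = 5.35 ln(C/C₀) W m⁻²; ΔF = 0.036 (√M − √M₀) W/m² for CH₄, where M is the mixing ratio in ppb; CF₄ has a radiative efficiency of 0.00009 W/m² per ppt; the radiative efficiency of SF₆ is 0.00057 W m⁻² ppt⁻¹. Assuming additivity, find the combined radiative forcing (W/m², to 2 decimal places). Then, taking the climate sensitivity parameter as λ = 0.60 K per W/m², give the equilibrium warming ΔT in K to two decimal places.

CO₂: 5.35 × ln(638/279) = 5.35 × ln(2.28674) = 5.35 × 0.82713 = 4.4251 W/m².
CH₄: 0.036 × (√2142 − √736) = 0.036 × (46.2817 − 27.1293) = 0.036 × 19.1524 = 0.6895 W/m².
CF₄: ΔF = 0.00009 × (95 − 32) = 0.00009 × 63 = 0.0057 W/m².
SF₆: ΔF = 0.00057 × (16 − 1) = 0.00057 × 15 = 0.0086 W/m².
Total ΔF = 4.4251 + 0.6895 + 0.0057 + 0.0086 = 5.1289 W/m².
ΔT = λ ΔF = 0.60 × 5.13 = 3.0780 K.

ΔF = 5.13 W/m²; ΔT = 3.08 K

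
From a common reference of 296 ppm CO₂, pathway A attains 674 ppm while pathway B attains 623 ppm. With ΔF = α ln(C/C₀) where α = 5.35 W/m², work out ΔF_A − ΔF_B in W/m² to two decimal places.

ΔF_A − ΔF_B = 0.42 W/m²

ΔF_A = 5.35 ln(674/296) = 5.35 × 0.82287 = 4.4024 W/m².
ΔF_B = 5.35 ln(623/296) = 5.35 × 0.74419 = 3.9814 W/m².
Difference: 4.4024 − 3.9814 = 0.4210 W/m².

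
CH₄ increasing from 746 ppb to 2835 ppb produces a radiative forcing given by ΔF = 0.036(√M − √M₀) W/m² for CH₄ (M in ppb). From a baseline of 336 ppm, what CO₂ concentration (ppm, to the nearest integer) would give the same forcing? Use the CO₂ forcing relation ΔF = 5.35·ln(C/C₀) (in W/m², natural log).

C ≈ 400 ppm

CH₄ forcing: 0.036 × (√2835 − √746) = 0.036 × (53.2447 − 27.3130) = 0.036 × 25.9317 = 0.93354 W/m².
Set 5.35 ln(C/336) = 0.93354: ln(C/336) = 0.93354/5.35 = 0.17449, so C = 336 × e^0.17449 = 336 × 1.19064 = 400.06 ppm.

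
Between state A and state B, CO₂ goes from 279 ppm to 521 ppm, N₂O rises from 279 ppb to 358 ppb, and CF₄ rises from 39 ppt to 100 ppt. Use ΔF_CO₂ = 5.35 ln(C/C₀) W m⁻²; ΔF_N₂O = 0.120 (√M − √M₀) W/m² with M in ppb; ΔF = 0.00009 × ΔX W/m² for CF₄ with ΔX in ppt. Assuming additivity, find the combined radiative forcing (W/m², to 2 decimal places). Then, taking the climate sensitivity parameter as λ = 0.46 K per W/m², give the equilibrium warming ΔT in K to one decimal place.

ΔF = 3.61 W/m²; ΔT = 1.7 K

CO₂: 5.35 × ln(521/279) = 5.35 × ln(1.86738) = 5.35 × 0.62454 = 3.3413 W/m².
N₂O: 0.120 × (√358 − √279) = 0.120 × (18.9209 − 16.7033) = 0.120 × 2.2176 = 0.2661 W/m².
CF₄: ΔF = 0.00009 × (100 − 39) = 0.00009 × 61 = 0.0055 W/m².
Total ΔF = 3.3413 + 0.2661 + 0.0055 = 3.6129 W/m².
ΔT = λ ΔF = 0.46 × 3.61 = 1.6606 K.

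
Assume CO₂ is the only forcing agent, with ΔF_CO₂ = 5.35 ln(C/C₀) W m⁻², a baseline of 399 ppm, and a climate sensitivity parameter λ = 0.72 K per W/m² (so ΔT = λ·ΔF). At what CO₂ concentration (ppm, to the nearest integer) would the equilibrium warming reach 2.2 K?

C ≈ 706 ppm

Required forcing: ΔF = ΔT/λ = 2.2/0.72 = 3.0556 W/m².
Then ln(C/399) = ΔF/5.35 = 3.0556/5.35 = 0.57114.
So C = 399 × e^0.57114 = 399 × 1.77028 = 706.34 ppm.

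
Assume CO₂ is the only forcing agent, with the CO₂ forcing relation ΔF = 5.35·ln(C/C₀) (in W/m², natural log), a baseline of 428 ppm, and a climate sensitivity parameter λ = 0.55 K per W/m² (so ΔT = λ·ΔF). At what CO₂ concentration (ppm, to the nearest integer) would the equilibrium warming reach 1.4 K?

Required forcing: ΔF = ΔT/λ = 1.4/0.55 = 2.5455 W/m².
Then ln(C/428) = ΔF/5.35 = 2.5455/5.35 = 0.47579.
So C = 428 × e^0.47579 = 428 × 1.60929 = 688.78 ppm.

C ≈ 689 ppm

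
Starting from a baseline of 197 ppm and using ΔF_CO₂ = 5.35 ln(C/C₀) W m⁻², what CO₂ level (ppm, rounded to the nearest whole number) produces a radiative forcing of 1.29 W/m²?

C ≈ 251 ppm

Set 5.35 ln(C/197) = 1.29, so ln(C/197) = 1.29/5.35 = 0.24112.
Then C/197 = e^0.24112 = 1.27267, giving C = 197 × 1.27267 = 250.72 ppm.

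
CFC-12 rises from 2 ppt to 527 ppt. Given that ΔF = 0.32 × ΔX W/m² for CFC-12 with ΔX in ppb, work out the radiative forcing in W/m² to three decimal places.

CFC-12: Δ = 527 − 2 = 525 ppt = 0.525 ppb; ΔF = 0.32 × 0.525 = 0.1680 W/m².

ΔF = 0.168 W/m²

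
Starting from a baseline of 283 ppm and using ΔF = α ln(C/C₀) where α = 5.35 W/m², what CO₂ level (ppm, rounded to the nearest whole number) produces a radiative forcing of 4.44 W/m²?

Set 5.35 ln(C/283) = 4.44, so ln(C/283) = 4.44/5.35 = 0.82991.
Then C/283 = e^0.82991 = 2.29311, giving C = 283 × 2.29311 = 648.95 ppm.

C ≈ 649 ppm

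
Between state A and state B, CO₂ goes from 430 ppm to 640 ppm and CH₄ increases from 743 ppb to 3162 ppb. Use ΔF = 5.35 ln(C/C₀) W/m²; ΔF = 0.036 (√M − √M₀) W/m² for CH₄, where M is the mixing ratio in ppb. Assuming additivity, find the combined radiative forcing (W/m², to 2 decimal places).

ΔF = 3.17 W/m²

CO₂: 5.35 × ln(640/430) = 5.35 × ln(1.48837) = 5.35 × 0.39768 = 2.1276 W/m².
CH₄: 0.036 × (√3162 − √743) = 0.036 × (56.2317 − 27.2580) = 0.036 × 28.9737 = 1.0431 W/m².
Total ΔF = 2.1276 + 1.0431 = 3.1707 W/m².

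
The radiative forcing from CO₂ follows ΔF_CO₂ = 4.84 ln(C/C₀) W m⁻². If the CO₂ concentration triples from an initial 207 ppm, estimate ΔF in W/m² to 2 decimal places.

Because the forcing depends only on the ratio C/C₀, the initial concentration does not enter.
ΔF = 4.84 × ln(3) = 4.84 × 1.09861 = 5.3173 W/m².

ΔF = 5.32 W/m²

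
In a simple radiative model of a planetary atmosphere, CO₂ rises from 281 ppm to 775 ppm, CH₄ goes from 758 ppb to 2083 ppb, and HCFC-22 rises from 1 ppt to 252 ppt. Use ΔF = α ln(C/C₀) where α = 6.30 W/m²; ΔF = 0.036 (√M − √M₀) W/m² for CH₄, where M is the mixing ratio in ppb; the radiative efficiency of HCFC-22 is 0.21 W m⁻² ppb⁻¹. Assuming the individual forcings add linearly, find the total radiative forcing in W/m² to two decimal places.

CO₂: 6.30 × ln(775/281) = 6.30 × ln(2.75801) = 6.30 × 1.01451 = 6.3914 W/m².
CH₄: 0.036 × (√2083 − √758) = 0.036 × (45.6399 − 27.5318) = 0.036 × 18.1081 = 0.6519 W/m².
HCFC-22: Δ = 252 − 1 = 251 ppt = 0.251 ppb; ΔF = 0.21 × 0.251 = 0.0527 W/m².
Total ΔF = 6.3914 + 0.6519 + 0.0527 = 7.0960 W/m².

ΔF = 7.10 W/m²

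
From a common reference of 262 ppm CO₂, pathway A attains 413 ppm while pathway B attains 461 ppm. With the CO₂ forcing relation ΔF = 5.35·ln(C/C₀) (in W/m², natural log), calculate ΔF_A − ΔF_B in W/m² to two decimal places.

ΔF_A − ΔF_B = -0.59 W/m²

ΔF_A = 5.35 ln(413/262) = 5.35 × 0.45510 = 2.4348 W/m².
ΔF_B = 5.35 ln(461/262) = 5.35 × 0.56505 = 3.0230 W/m².
Difference: 2.4348 − 3.0230 = -0.5882 W/m².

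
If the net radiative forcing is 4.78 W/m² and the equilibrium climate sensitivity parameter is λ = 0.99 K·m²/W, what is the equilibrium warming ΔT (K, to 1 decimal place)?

ΔT = 4.7 K

ΔT = λ ΔF = 0.99 × 4.78 = 4.7322 K.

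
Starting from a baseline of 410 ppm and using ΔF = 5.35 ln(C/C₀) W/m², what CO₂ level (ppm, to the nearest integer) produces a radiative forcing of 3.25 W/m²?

Set 5.35 ln(C/410) = 3.25, so ln(C/410) = 3.25/5.35 = 0.60748.
Then C/410 = e^0.60748 = 1.83580, giving C = 410 × 1.83580 = 752.68 ppm.

C ≈ 753 ppm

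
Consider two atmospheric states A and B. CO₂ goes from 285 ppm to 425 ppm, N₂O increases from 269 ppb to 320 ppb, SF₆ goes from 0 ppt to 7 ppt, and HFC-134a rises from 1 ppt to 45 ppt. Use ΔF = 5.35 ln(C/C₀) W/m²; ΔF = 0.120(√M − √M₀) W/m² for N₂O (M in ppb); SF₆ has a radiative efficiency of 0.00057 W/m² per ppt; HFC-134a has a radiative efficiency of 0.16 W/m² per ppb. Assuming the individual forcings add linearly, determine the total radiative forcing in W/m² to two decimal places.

CO₂: 5.35 × ln(425/285) = 5.35 × ln(1.49123) = 5.35 × 0.39960 = 2.1379 W/m².
N₂O: 0.120 × (√320 − √269) = 0.120 × (17.8885 − 16.4012) = 0.120 × 1.4873 = 0.1785 W/m².
SF₆: ΔF = 0.00057 × (7 − 0) = 0.00057 × 7 = 0.0040 W/m².
HFC-134a: Δ = 45 − 1 = 44 ppt = 0.044 ppb; ΔF = 0.16 × 0.044 = 0.0070 W/m².
Total ΔF = 2.1379 + 0.1785 + 0.0040 + 0.0070 = 2.3274 W/m².

ΔF = 2.33 W/m²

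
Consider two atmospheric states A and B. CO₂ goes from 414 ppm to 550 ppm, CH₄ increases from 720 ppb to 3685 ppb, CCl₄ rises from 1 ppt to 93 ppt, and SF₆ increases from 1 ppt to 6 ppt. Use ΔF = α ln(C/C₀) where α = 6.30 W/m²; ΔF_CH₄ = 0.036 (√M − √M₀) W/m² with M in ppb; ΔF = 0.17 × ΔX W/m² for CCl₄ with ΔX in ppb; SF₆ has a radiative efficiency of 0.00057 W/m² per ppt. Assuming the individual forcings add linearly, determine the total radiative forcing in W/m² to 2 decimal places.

CO₂: 6.30 × ln(550/414) = 6.30 × ln(1.32850) = 6.30 × 0.28405 = 1.7895 W/m².
CH₄: 0.036 × (√3685 − √720) = 0.036 × (60.7042 − 26.8328) = 0.036 × 33.8714 = 1.2194 W/m².
CCl₄: Δ = 93 − 1 = 92 ppt = 0.092 ppb; ΔF = 0.17 × 0.092 = 0.0156 W/m².
SF₆: ΔF = 0.00057 × (6 − 1) = 0.00057 × 5 = 0.0029 W/m².
Total ΔF = 1.7895 + 1.2194 + 0.0156 + 0.0029 = 3.0274 W/m².

ΔF = 3.03 W/m²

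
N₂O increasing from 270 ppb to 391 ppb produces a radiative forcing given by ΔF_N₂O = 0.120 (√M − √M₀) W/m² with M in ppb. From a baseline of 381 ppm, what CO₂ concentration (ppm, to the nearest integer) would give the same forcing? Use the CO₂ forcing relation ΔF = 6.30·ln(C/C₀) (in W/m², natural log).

N₂O forcing: 0.120 × (√391 − √270) = 0.120 × (19.7737 − 16.4317) = 0.120 × 3.3420 = 0.40104 W/m².
Set 6.30 ln(C/381) = 0.40104: ln(C/381) = 0.40104/6.30 = 0.06366, so C = 381 × e^0.06366 = 381 × 1.06573 = 406.04 ppm.

C ≈ 406 ppm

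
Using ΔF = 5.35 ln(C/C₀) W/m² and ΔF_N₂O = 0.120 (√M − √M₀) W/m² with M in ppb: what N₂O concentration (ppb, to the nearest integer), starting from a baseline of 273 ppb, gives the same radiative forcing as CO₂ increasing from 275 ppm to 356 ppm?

CO₂ forcing: 5.35 × ln(356/275) = 5.35 × 0.258160 = 1.38116 W/m².
Set 0.120(√M − √273) = 1.38116: √M = 1.38116/0.120 + √273 = 11.5097 + 16.5227 = 28.0324.
M = (28.0324)² = 785.82 ppb.

M ≈ 786 ppb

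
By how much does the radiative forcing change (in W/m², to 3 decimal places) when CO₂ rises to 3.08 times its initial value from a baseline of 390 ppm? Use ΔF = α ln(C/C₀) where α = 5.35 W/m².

ΔF = 5.35 × ln(3.08) = 5.35 × 1.12493 = 6.0184 W/m².

ΔF = 6.018 W/m²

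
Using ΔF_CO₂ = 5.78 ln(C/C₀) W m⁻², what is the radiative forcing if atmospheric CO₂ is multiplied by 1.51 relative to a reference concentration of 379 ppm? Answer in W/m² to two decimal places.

ΔF = 2.38 W/m²

Because the forcing depends only on the ratio C/C₀, the initial concentration does not enter.
ΔF = 5.78 × ln(1.51) = 5.78 × 0.41211 = 2.3820 W/m².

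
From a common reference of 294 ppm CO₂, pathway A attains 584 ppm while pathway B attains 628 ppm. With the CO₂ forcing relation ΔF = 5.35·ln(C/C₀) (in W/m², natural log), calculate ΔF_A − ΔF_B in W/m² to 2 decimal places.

ΔF_A = 5.35 ln(584/294) = 5.35 × 0.68632 = 3.6718 W/m².
ΔF_B = 5.35 ln(628/294) = 5.35 × 0.75896 = 4.0604 W/m².
Difference: 3.6718 − 4.0604 = -0.3886 W/m².
(Equivalently, ΔF_A − ΔF_B = 5.35 ln(584/628) = 5.35 × -0.07264 = -0.3886 W/m².)

ΔF_A − ΔF_B = -0.39 W/m²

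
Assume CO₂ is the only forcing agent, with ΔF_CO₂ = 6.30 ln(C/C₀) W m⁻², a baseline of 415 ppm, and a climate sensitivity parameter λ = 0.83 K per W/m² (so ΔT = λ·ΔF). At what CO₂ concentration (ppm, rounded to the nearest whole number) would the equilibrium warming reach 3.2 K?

C ≈ 765 ppm

Required forcing: ΔF = ΔT/λ = 3.2/0.83 = 3.8554 W/m².
Then ln(C/415) = ΔF/6.30 = 3.8554/6.30 = 0.61197.
So C = 415 × e^0.61197 = 415 × 1.84406 = 765.28 ppm.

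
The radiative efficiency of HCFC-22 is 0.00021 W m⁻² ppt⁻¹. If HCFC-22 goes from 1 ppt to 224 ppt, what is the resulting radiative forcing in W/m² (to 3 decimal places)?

ΔF = 0.047 W/m²

HCFC-22: ΔF = 0.00021 × (224 − 1) = 0.00021 × 223 = 0.0468 W/m².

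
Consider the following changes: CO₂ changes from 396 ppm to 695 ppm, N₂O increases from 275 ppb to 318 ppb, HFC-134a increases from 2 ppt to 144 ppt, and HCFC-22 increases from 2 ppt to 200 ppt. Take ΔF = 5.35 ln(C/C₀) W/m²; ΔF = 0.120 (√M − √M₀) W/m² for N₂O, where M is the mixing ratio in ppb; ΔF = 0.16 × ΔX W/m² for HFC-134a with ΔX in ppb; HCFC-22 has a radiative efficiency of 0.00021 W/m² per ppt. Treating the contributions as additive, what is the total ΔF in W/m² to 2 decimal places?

ΔF = 3.22 W/m²

CO₂: 5.35 × ln(695/396) = 5.35 × ln(1.75505) = 5.35 × 0.56250 = 3.0094 W/m².
N₂O: 0.120 × (√318 − √275) = 0.120 × (17.8326 − 16.5831) = 0.120 × 1.2495 = 0.1499 W/m².
HFC-134a: Δ = 144 − 2 = 142 ppt = 0.142 ppb; ΔF = 0.16 × 0.142 = 0.0227 W/m².
HCFC-22: ΔF = 0.00021 × (200 − 2) = 0.00021 × 198 = 0.0416 W/m².
Total ΔF = 3.0094 + 0.1499 + 0.0227 + 0.0416 = 3.2236 W/m².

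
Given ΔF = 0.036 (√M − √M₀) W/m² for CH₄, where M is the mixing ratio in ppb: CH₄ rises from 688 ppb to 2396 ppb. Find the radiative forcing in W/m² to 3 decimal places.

CH₄: 0.036 × (√2396 − √688) = 0.036 × (48.9490 − 26.2298) = 0.036 × 22.7192 = 0.8179 W/m².

ΔF = 0.818 W/m²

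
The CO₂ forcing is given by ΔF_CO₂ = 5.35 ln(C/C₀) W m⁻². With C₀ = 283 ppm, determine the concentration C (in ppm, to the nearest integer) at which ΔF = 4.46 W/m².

Set 5.35 ln(C/283) = 4.46, so ln(C/283) = 4.46/5.35 = 0.83364.
Then C/283 = e^0.83364 = 2.30168, giving C = 283 × 2.30168 = 651.38 ppm.

C ≈ 651 ppm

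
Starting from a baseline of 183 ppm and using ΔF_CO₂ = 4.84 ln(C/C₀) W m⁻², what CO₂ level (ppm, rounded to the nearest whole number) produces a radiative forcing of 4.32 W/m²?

Set 4.84 ln(C/183) = 4.32, so ln(C/183) = 4.32/4.84 = 0.89256.
Then C/183 = e^0.89256 = 2.44137, giving C = 183 × 2.44137 = 446.77 ppm.

C ≈ 447 ppm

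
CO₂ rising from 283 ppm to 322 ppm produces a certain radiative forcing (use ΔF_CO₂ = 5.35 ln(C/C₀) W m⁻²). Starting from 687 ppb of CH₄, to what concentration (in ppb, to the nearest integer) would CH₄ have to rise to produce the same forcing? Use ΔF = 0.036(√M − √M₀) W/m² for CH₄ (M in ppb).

CO₂ forcing: 5.35 × ln(322/283) = 5.35 × 0.129105 = 0.69071 W/m².
Set 0.036(√M − √687) = 0.69071: √M = 0.69071/0.036 + √687 = 19.1864 + 26.2107 = 45.3971.
M = (45.3971)² = 2060.90 ppb.

M ≈ 2061 ppb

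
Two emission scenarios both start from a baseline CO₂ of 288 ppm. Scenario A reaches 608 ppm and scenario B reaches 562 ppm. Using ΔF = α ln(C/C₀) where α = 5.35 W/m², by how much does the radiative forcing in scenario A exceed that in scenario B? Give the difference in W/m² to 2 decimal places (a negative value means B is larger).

ΔF_A = 5.35 ln(608/288) = 5.35 × 0.74721 = 3.9976 W/m².
ΔF_B = 5.35 ln(562/288) = 5.35 × 0.66854 = 3.5767 W/m².
Difference: 3.9976 − 3.5767 = 0.4209 W/m².
(Equivalently, ΔF_A − ΔF_B = 5.35 ln(608/562) = 5.35 × 0.07867 = 0.4209 W/m².)

ΔF_A − ΔF_B = 0.42 W/m²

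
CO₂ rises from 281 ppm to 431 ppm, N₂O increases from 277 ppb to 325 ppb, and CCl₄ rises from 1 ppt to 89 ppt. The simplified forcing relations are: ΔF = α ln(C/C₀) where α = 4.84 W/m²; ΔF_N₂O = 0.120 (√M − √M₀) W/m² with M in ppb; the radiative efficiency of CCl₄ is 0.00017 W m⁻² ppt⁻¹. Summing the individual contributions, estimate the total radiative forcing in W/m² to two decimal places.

CO₂: 4.84 × ln(431/281) = 4.84 × ln(1.53381) = 4.84 × 0.42775 = 2.0703 W/m².
N₂O: 0.120 × (√325 − √277) = 0.120 × (18.0278 − 16.6433) = 0.120 × 1.3845 = 0.1661 W/m².
CCl₄: ΔF = 0.00017 × (89 − 1) = 0.00017 × 88 = 0.0150 W/m².
Total ΔF = 2.0703 + 0.1661 + 0.0150 = 2.2514 W/m².

ΔF = 2.25 W/m²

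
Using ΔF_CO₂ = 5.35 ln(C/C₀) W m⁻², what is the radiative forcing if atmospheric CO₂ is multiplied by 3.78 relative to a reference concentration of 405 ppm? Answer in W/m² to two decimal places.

ΔF = 7.11 W/m²

ΔF = 5.35 × ln(3.78) = 5.35 × 1.32972 = 7.1140 W/m².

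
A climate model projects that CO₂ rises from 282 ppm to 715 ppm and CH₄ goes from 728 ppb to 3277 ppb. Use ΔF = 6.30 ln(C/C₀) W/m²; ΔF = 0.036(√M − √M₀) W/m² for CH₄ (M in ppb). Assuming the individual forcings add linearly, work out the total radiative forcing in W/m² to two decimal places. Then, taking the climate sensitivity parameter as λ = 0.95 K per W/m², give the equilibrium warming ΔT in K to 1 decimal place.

ΔF = 6.95 W/m²; ΔT = 6.6 K

CO₂: 6.30 × ln(715/282) = 6.30 × ln(2.53546) = 6.30 × 0.93038 = 5.8614 W/m².
CH₄: 0.036 × (√3277 − √728) = 0.036 × (57.2451 − 26.9815) = 0.036 × 30.2636 = 1.0895 W/m².
Total ΔF = 5.8614 + 1.0895 = 6.9509 W/m².
ΔT = λ ΔF = 0.95 × 6.95 = 6.6025 K.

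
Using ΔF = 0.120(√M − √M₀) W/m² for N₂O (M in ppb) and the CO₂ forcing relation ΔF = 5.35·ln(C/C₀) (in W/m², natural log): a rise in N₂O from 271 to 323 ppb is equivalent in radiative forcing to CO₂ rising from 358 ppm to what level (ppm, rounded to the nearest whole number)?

N₂O forcing: 0.120 × (√323 − √271) = 0.120 × (17.9722 − 16.4621) = 0.120 × 1.5101 = 0.18121 W/m².
Set 5.35 ln(C/358) = 0.18121: ln(C/358) = 0.18121/5.35 = 0.03387, so C = 358 × e^0.03387 = 358 × 1.03445 = 370.33 ppm.

C ≈ 370 ppm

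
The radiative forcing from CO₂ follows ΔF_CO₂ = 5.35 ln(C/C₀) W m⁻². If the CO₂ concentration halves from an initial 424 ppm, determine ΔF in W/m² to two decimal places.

Because the forcing depends only on the ratio C/C₀, the initial concentration does not enter.
ΔF = 5.35 × ln(0.5) = 5.35 × -0.69315 = -3.7084 W/m².

ΔF = -3.71 W/m²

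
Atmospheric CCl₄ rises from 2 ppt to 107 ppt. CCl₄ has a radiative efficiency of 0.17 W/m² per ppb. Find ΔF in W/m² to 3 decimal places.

CCl₄: Δ = 107 − 2 = 105 ppt = 0.105 ppb; ΔF = 0.17 × 0.105 = 0.0179 W/m².

ΔF = 0.018 W/m²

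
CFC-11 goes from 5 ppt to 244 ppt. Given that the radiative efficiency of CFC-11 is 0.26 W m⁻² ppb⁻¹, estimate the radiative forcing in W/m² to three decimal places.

ΔF = 0.062 W/m²

CFC-11: Δ = 244 − 5 = 239 ppt = 0.239 ppb; ΔF = 0.26 × 0.239 = 0.0621 W/m².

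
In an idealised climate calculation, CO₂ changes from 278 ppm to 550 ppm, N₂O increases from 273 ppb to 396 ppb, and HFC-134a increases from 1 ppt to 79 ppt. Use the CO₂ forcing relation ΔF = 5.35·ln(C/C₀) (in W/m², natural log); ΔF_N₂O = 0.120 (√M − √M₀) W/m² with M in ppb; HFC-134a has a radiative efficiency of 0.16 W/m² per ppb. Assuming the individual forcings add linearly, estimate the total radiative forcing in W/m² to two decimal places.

CO₂: 5.35 × ln(550/278) = 5.35 × ln(1.97842) = 5.35 × 0.68230 = 3.6503 W/m².
N₂O: 0.120 × (√396 − √273) = 0.120 × (19.8997 − 16.5227) = 0.120 × 3.3770 = 0.4052 W/m².
HFC-134a: Δ = 79 − 1 = 78 ppt = 0.078 ppb; ΔF = 0.16 × 0.078 = 0.0125 W/m².
Total ΔF = 3.6503 + 0.4052 + 0.0125 = 4.0680 W/m².

ΔF = 4.07 W/m²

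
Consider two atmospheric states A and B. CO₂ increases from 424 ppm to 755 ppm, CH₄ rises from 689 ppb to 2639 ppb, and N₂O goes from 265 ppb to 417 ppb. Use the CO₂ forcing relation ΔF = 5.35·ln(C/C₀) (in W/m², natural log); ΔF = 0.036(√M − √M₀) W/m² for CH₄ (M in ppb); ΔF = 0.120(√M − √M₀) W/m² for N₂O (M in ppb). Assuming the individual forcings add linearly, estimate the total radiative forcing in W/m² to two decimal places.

CO₂: 5.35 × ln(755/424) = 5.35 × ln(1.78066) = 5.35 × 0.57698 = 3.0868 W/m².
CH₄: 0.036 × (√2639 − √689) = 0.036 × (51.3712 − 26.2488) = 0.036 × 25.1224 = 0.9044 W/m².
N₂O: 0.120 × (√417 − √265) = 0.120 × (20.4206 − 16.2788) = 0.120 × 4.1418 = 0.4970 W/m².
Total ΔF = 3.0868 + 0.9044 + 0.4970 = 4.4882 W/m².

ΔF = 4.49 W/m²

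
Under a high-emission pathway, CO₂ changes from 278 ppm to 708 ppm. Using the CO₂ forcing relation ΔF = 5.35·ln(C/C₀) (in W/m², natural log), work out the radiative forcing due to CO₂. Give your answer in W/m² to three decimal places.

CO₂: 5.35 × ln(708/278) = 5.35 × ln(2.54676) = 5.35 × 0.93482 = 5.0013 W/m².

ΔF = 5.001 W/m²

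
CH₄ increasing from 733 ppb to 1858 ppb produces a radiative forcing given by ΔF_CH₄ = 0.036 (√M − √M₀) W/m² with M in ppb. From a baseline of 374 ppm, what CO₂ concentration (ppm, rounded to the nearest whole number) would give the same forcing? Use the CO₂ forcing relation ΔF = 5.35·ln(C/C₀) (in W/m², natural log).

C ≈ 417 ppm

CH₄ forcing: 0.036 × (√1858 − √733) = 0.036 × (43.1045 − 27.0740) = 0.036 × 16.0305 = 0.57710 W/m².
Set 5.35 ln(C/374) = 0.57710: ln(C/374) = 0.57710/5.35 = 0.10787, so C = 374 × e^0.10787 = 374 × 1.11390 = 416.60 ppm.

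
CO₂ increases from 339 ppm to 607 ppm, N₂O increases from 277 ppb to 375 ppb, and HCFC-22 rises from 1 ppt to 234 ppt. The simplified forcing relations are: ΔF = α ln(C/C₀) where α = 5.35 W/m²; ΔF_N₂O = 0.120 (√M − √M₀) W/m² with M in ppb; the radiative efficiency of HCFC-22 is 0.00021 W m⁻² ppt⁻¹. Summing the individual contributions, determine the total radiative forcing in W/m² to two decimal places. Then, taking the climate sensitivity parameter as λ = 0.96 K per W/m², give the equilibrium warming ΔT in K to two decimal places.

ΔF = 3.49 W/m²; ΔT = 3.35 K

CO₂: 5.35 × ln(607/339) = 5.35 × ln(1.79056) = 5.35 × 0.58253 = 3.1165 W/m².
N₂O: 0.120 × (√375 − √277) = 0.120 × (19.3649 − 16.6433) = 0.120 × 2.7216 = 0.3266 W/m².
HCFC-22: ΔF = 0.00021 × (234 − 1) = 0.00021 × 233 = 0.0489 W/m².
Total ΔF = 3.1165 + 0.3266 + 0.0489 = 3.4920 W/m².
ΔT = λ ΔF = 0.96 × 3.49 = 3.3504 K.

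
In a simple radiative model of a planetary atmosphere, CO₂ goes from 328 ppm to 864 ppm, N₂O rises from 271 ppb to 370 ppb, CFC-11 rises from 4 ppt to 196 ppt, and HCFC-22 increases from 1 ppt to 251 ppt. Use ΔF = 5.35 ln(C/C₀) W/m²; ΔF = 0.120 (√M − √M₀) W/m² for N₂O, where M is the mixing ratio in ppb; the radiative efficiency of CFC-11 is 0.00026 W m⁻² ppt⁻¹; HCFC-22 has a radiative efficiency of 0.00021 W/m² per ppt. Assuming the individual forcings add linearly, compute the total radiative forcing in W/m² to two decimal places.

ΔF = 5.62 W/m²

CO₂: 5.35 × ln(864/328) = 5.35 × ln(2.63415) = 5.35 × 0.96856 = 5.1818 W/m².
N₂O: 0.120 × (√370 − √271) = 0.120 × (19.2354 − 16.4621) = 0.120 × 2.7733 = 0.3328 W/m².
CFC-11: ΔF = 0.00026 × (196 − 4) = 0.00026 × 192 = 0.0499 W/m².
HCFC-22: ΔF = 0.00021 × (251 − 1) = 0.00021 × 250 = 0.0525 W/m².
Total ΔF = 5.1818 + 0.3328 + 0.0499 + 0.0525 = 5.6170 W/m².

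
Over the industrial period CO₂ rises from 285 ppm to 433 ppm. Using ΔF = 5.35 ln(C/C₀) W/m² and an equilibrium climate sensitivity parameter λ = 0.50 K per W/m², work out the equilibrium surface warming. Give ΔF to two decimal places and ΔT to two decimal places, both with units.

CO₂: 5.35 × ln(433/285) = 5.35 × ln(1.51930) = 5.35 × 0.41825 = 2.2376 W/m².
ΔT = λ ΔF = 0.50 × 2.24 = 1.1200 K.

ΔF = 2.24 W/m²; ΔT = 1.12 K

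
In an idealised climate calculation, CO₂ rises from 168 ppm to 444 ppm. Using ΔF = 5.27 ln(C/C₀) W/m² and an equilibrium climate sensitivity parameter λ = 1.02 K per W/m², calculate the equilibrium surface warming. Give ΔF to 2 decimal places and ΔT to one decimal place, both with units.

CO₂: 5.27 × ln(444/168) = 5.27 × ln(2.64286) = 5.27 × 0.97186 = 5.1217 W/m².
ΔT = λ ΔF = 1.02 × 5.12 = 5.2224 K.

ΔF = 5.12 W/m²; ΔT = 5.2 K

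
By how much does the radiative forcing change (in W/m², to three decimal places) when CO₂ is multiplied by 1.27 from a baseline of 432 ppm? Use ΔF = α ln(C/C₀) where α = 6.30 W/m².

Because the forcing depends only on the ratio C/C₀, the initial concentration does not enter.
ΔF = 6.30 × ln(1.27) = 6.30 × 0.23902 = 1.5058 W/m².

ΔF = 1.506 W/m²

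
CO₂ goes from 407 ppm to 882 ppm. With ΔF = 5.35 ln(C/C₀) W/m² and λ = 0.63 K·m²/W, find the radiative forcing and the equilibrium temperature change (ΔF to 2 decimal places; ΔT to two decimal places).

CO₂: 5.35 × ln(882/407) = 5.35 × ln(2.16708) = 5.35 × 0.77338 = 4.1376 W/m².
ΔT = λ ΔF = 0.63 × 4.14 = 2.6082 K.

ΔF = 4.14 W/m²; ΔT = 2.61 K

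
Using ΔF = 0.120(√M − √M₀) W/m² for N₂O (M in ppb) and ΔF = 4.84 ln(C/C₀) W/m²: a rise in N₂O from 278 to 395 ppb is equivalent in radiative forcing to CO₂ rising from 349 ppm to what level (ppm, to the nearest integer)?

N₂O forcing: 0.120 × (√395 − √278) = 0.120 × (19.8746 − 16.6733) = 0.120 × 3.2013 = 0.38416 W/m².
Set 4.84 ln(C/349) = 0.38416: ln(C/349) = 0.38416/4.84 = 0.07937, so C = 349 × e^0.07937 = 349 × 1.08260 = 377.83 ppm.

C ≈ 378 ppm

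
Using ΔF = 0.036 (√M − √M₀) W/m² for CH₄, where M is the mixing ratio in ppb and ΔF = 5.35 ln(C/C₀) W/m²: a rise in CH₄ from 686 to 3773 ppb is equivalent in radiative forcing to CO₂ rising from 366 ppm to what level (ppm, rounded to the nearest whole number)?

C ≈ 464 ppm

CH₄ forcing: 0.036 × (√3773 − √686) = 0.036 × (61.4248 − 26.1916) = 0.036 × 35.2332 = 1.26840 W/m².
Set 5.35 ln(C/366) = 1.26840: ln(C/366) = 1.26840/5.35 = 0.23708, so C = 366 × e^0.23708 = 366 × 1.26754 = 463.92 ppm.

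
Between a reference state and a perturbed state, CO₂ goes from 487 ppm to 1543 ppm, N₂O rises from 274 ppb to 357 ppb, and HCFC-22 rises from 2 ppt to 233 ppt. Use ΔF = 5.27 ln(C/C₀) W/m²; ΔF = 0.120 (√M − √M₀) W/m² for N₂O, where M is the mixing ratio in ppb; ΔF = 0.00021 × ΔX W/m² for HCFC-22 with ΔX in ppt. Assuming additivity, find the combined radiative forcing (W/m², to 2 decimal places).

CO₂: 5.27 × ln(1543/487) = 5.27 × ln(3.16838) = 5.27 × 1.15322 = 6.0775 W/m².
N₂O: 0.120 × (√357 − √274) = 0.120 × (18.8944 − 16.5529) = 0.120 × 2.3415 = 0.2810 W/m².
HCFC-22: ΔF = 0.00021 × (233 − 2) = 0.00021 × 231 = 0.0485 W/m².
Total ΔF = 6.0775 + 0.2810 + 0.0485 = 6.4070 W/m².

ΔF = 6.41 W/m²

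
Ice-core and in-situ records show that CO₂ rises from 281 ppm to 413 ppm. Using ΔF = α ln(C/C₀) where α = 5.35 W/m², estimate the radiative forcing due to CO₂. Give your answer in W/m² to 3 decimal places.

ΔF = 2.060 W/m²

CO₂ absorption bands are partially saturated, so forcing scales with the logarithm of the concentration ratio.
CO₂: 5.35 × ln(413/281) = 5.35 × ln(1.46975) = 5.35 × 0.38509 = 2.0602 W/m².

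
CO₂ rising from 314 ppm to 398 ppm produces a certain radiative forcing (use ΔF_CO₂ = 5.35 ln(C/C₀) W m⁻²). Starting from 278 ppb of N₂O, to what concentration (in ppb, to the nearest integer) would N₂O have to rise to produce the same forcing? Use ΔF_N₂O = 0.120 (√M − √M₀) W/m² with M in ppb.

M ≈ 742 ppb

CO₂ forcing: 5.35 × ln(398/314) = 5.35 × 0.237059 = 1.26827 W/m².
Set 0.120(√M − √278) = 1.26827: √M = 1.26827/0.120 + √278 = 10.5689 + 16.6733 = 27.2422.
M = (27.2422)² = 742.14 ppb.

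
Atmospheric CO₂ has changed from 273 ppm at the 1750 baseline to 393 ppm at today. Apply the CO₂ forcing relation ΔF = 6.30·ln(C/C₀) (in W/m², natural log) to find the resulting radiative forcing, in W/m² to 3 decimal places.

CO₂: 6.30 × ln(393/273) = 6.30 × ln(1.43956) = 6.30 × 0.36434 = 2.2953 W/m².

ΔF = 2.295 W/m²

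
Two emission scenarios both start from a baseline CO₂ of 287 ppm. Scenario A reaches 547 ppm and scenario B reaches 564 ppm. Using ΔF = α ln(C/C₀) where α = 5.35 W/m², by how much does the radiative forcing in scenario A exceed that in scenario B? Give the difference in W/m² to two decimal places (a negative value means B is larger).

ΔF_A = 5.35 ln(547/287) = 5.35 × 0.64497 = 3.4506 W/m².
ΔF_B = 5.35 ln(564/287) = 5.35 × 0.67557 = 3.6143 W/m².
Difference: 3.4506 − 3.6143 = -0.1637 W/m².

ΔF_A − ΔF_B = -0.16 W/m²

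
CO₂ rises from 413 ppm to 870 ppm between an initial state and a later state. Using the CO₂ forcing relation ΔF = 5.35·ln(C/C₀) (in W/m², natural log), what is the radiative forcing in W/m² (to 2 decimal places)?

ΔF = 3.99 W/m²

CO₂: 5.35 × ln(870/413) = 5.35 × ln(2.10654) = 5.35 × 0.74505 = 3.9860 W/m².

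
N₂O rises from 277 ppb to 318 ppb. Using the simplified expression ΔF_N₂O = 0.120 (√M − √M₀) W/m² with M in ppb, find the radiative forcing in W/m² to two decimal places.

N₂O: 0.120 × (√318 − √277) = 0.120 × (17.8326 − 16.6433) = 0.120 × 1.1893 = 0.1427 W/m².

ΔF = 0.14 W/m²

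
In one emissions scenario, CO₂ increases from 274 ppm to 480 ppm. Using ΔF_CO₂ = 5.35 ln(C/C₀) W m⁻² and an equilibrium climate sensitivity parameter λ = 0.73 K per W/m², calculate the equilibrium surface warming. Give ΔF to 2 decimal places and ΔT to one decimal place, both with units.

CO₂: 5.35 × ln(480/274) = 5.35 × ln(1.75182) = 5.35 × 0.56066 = 2.9995 W/m².
ΔT = λ ΔF = 0.73 × 3.00 = 2.1900 K.

ΔF = 3.00 W/m²; ΔT = 2.2 K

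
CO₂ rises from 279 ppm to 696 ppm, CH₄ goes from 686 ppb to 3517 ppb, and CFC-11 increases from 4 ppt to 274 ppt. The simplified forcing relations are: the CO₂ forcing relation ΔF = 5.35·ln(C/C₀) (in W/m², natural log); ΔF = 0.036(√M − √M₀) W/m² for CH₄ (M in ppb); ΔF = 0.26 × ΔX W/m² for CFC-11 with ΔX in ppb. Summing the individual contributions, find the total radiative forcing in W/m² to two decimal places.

CO₂: 5.35 × ln(696/279) = 5.35 × ln(2.49462) = 5.35 × 0.91414 = 4.8906 W/m².
CH₄: 0.036 × (√3517 − √686) = 0.036 × (59.3043 − 26.1916) = 0.036 × 33.1127 = 1.1921 W/m².
CFC-11: Δ = 274 − 4 = 270 ppt = 0.270 ppb; ΔF = 0.26 × 0.270 = 0.0702 W/m².
Total ΔF = 4.8906 + 1.1921 + 0.0702 = 6.1529 W/m².

ΔF = 6.15 W/m²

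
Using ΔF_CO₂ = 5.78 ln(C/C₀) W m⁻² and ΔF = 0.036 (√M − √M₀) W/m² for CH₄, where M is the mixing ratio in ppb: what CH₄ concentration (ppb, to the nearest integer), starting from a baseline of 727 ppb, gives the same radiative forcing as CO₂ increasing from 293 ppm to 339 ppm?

M ≈ 2538 ppb

CO₂ forcing: 5.78 × ln(339/293) = 5.78 × 0.145827 = 0.84288 W/m².
Set 0.036(√M − √727) = 0.84288: √M = 0.84288/0.036 + √727 = 23.4133 + 26.9629 = 50.3762.
M = (50.3762)² = 2537.76 ppb.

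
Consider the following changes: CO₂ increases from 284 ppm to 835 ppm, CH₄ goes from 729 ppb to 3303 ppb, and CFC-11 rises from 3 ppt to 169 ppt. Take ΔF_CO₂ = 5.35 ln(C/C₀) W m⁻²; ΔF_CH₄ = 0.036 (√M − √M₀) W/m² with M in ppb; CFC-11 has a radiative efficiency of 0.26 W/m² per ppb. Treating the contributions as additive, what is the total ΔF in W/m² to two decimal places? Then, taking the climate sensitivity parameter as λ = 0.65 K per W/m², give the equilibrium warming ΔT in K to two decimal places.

ΔF = 6.91 W/m²; ΔT = 4.49 K

CO₂: 5.35 × ln(835/284) = 5.35 × ln(2.94014) = 5.35 × 1.07846 = 5.7698 W/m².
CH₄: 0.036 × (√3303 − √729) = 0.036 × (57.4717 − 27.0000) = 0.036 × 30.4717 = 1.0970 W/m².
CFC-11: Δ = 169 − 3 = 166 ppt = 0.166 ppb; ΔF = 0.26 × 0.166 = 0.0432 W/m².
Total ΔF = 5.7698 + 1.0970 + 0.0432 = 6.9100 W/m².
ΔT = λ ΔF = 0.65 × 6.91 = 4.4915 K.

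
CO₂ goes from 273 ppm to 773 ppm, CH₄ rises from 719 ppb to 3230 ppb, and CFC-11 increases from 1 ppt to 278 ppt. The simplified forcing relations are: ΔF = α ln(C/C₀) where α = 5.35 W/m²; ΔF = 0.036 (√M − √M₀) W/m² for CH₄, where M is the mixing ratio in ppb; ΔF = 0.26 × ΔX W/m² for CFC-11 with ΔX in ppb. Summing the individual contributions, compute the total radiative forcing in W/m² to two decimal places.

CO₂: 5.35 × ln(773/273) = 5.35 × ln(2.83150) = 5.35 × 1.04081 = 5.5683 W/m².
CH₄: 0.036 × (√3230 − √719) = 0.036 × (56.8331 − 26.8142) = 0.036 × 30.0189 = 1.0807 W/m².
CFC-11: Δ = 278 − 1 = 277 ppt = 0.277 ppb; ΔF = 0.26 × 0.277 = 0.0720 W/m².
Total ΔF = 5.5683 + 1.0807 + 0.0720 = 6.7210 W/m².

ΔF = 6.72 W/m²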